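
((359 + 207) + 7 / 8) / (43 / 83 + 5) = 376405 / 3664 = 102.73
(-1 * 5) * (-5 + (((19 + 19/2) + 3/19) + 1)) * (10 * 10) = -234250/19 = -12328.95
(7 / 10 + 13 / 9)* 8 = 772 / 45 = 17.16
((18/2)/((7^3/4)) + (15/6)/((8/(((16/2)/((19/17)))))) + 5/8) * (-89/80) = -13766253/4170880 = -3.30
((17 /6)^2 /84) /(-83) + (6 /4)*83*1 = 31248215 /250992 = 124.50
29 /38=0.76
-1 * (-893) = 893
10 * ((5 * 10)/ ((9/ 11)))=5500/ 9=611.11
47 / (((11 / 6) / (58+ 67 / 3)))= 22654 / 11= 2059.45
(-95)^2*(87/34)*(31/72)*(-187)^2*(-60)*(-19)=1585494717125/4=396373679281.25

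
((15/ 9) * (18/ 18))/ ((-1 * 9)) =-5/ 27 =-0.19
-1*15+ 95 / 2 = 65 / 2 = 32.50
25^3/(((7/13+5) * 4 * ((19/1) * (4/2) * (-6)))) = -203125/65664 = -3.09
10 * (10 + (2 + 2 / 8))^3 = 588245 / 32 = 18382.66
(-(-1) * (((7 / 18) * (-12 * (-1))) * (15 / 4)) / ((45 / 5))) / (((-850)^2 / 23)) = 161 / 2601000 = 0.00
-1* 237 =-237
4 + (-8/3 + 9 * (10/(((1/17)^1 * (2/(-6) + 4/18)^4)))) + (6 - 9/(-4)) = 120460075/12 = 10038339.58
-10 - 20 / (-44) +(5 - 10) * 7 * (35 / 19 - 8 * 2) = 101570 / 209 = 485.98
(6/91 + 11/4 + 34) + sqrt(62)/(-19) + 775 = 811.40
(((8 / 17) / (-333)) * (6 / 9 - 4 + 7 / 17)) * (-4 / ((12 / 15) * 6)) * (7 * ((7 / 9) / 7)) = -20860 / 7795197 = -0.00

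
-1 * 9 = -9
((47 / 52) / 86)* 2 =47 / 2236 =0.02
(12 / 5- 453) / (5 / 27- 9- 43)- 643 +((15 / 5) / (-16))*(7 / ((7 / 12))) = -17810771 / 27980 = -636.55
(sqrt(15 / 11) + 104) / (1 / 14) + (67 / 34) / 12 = 14 * sqrt(165) / 11 + 594115 / 408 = 1472.51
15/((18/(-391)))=-1955/6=-325.83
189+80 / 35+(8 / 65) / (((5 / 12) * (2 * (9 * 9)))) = 11749837 / 61425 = 191.29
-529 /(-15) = 35.27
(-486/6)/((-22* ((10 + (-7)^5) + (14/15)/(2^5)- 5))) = -9720/44357203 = -0.00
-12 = -12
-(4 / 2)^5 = -32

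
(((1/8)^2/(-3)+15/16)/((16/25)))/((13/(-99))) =-147675/13312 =-11.09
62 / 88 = 31 / 44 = 0.70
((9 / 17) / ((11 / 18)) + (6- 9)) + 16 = 2593 / 187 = 13.87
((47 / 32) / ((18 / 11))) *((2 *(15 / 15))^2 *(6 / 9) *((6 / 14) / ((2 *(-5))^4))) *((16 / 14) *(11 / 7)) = 5687 / 30870000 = 0.00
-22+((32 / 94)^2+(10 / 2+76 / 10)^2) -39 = 5405196 / 55225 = 97.88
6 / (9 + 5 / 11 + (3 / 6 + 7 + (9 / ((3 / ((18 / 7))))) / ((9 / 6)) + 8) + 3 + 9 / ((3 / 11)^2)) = 924 / 23731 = 0.04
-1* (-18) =18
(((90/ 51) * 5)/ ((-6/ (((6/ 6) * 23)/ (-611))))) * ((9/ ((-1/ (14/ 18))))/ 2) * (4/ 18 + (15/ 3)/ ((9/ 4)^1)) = -44275/ 93483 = -0.47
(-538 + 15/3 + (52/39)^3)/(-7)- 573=-93970/189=-497.20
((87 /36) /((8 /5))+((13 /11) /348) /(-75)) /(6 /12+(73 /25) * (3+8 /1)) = 3469021 /74921616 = 0.05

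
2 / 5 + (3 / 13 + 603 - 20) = 37936 / 65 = 583.63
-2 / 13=-0.15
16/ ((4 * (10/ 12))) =24/ 5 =4.80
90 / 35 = 18 / 7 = 2.57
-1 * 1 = -1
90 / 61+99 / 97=14769 / 5917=2.50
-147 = -147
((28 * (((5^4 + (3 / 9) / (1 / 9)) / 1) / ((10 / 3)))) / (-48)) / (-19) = 1099 / 190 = 5.78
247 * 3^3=6669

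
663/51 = 13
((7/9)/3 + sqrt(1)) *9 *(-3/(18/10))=-170/9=-18.89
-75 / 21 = -25 / 7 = -3.57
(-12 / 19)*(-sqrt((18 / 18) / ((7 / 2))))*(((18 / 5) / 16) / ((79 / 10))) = 27*sqrt(14) / 10507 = 0.01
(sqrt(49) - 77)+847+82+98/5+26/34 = 74746/85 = 879.36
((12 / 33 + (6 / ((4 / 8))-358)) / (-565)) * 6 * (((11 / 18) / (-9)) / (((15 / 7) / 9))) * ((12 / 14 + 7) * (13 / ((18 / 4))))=-23.76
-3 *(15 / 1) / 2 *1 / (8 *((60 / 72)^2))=-81 / 20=-4.05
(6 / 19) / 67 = 6 / 1273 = 0.00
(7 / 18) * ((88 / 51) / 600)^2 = 847 / 263351250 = 0.00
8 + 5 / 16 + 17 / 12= 467 / 48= 9.73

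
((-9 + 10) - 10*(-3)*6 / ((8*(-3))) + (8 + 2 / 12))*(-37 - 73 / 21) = -4250 / 63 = -67.46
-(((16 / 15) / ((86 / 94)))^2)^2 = -319794774016 / 173076800625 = -1.85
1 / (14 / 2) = 1 / 7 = 0.14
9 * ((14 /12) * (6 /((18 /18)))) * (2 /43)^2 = 252 /1849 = 0.14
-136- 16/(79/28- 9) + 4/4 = -22907/173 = -132.41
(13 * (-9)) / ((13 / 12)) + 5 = -103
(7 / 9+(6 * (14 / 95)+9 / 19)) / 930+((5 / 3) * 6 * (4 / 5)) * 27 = 85877113 / 397575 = 216.00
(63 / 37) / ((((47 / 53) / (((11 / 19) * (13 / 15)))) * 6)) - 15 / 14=-1053352 / 1156435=-0.91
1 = 1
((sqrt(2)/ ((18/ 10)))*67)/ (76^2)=335*sqrt(2)/ 51984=0.01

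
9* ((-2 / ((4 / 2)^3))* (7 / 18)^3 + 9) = 209609 / 2592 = 80.87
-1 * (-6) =6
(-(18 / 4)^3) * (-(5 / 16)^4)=455625 / 524288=0.87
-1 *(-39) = 39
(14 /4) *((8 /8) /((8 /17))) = 119 /16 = 7.44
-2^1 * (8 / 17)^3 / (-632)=128 / 388127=0.00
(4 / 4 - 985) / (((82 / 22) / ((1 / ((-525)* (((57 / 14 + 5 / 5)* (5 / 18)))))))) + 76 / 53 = 842404 / 470375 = 1.79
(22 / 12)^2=121 / 36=3.36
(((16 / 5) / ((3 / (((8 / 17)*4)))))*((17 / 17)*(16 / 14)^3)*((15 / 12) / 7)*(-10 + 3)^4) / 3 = 65536 / 153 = 428.34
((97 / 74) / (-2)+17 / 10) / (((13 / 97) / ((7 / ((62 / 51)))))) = 26768217 / 596440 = 44.88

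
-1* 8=-8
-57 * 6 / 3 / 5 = -114 / 5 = -22.80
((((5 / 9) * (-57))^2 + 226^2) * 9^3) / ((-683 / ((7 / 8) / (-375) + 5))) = -189738558999 / 683000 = -277801.70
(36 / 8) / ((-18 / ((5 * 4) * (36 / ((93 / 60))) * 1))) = -3600 / 31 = -116.13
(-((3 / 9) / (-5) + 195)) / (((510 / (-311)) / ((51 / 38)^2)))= 3864797 / 18050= 214.12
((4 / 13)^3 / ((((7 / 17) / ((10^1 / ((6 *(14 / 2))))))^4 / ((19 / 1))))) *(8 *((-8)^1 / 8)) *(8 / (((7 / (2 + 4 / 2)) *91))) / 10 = -1624984576000 / 653489822521809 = -0.00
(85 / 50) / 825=17 / 8250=0.00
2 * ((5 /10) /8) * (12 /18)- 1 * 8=-95 /12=-7.92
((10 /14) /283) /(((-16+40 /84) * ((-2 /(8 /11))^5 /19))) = 0.00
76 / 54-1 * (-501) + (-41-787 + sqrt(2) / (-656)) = -325.59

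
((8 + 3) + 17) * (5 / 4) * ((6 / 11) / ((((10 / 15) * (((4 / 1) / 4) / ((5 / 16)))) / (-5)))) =-7875 / 176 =-44.74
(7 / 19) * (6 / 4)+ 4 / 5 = 257 / 190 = 1.35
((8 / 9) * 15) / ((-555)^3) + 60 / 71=6154338932 / 7282635075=0.85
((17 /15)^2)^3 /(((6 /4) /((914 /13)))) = 44123476132 /444234375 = 99.32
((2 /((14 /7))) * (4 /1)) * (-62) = -248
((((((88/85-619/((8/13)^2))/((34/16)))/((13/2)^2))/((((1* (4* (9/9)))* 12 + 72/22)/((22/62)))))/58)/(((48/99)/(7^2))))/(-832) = 579555795357/2197735346094080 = 0.00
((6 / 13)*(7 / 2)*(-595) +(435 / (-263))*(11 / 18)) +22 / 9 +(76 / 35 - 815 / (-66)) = -11197631539 / 11846835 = -945.20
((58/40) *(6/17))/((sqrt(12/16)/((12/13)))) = 348 *sqrt(3)/1105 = 0.55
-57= -57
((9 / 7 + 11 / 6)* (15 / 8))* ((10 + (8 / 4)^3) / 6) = 17.54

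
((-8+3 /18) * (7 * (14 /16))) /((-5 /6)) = 2303 /40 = 57.58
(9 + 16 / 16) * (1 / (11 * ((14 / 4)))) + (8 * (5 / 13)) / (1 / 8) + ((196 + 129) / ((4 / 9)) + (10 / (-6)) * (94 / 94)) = 9062555 / 12012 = 754.46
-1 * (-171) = 171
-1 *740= -740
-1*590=-590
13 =13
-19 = -19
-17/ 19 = -0.89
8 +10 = 18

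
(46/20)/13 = 23/130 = 0.18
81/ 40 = 2.02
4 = 4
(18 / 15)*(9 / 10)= 1.08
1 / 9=0.11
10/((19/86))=45.26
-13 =-13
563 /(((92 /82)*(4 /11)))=253913 /184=1379.96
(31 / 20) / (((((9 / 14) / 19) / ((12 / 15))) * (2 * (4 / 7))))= 32.07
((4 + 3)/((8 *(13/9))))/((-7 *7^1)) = -0.01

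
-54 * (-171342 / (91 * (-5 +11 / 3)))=-6939351 / 91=-76256.60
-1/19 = -0.05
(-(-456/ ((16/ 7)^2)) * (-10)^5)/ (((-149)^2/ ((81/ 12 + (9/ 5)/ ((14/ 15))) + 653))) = -23100853125/ 88804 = -260133.02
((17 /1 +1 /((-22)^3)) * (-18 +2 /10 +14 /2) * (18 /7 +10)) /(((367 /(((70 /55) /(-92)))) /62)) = 60603822 /11234971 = 5.39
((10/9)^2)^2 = 10000/6561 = 1.52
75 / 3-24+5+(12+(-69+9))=-42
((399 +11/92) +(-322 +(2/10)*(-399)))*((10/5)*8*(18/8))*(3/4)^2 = -99873/1840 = -54.28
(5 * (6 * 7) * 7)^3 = 3176523000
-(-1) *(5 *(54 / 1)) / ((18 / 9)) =135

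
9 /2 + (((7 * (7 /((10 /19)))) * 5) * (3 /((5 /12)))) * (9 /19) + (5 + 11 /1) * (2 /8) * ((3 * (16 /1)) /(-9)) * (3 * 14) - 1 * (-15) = 7111 /10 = 711.10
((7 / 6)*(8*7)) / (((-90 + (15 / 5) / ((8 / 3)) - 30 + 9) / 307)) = -481376 / 2637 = -182.55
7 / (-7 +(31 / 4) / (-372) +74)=336 / 3215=0.10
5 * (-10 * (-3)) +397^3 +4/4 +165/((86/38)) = 62570996.91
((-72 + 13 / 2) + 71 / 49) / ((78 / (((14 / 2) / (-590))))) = 6277 / 644280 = 0.01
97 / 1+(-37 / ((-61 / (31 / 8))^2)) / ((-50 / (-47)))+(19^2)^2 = 1552911538421 / 11907200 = 130417.86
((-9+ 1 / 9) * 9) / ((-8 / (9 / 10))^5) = 59049 / 40960000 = 0.00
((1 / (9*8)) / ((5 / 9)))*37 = 0.92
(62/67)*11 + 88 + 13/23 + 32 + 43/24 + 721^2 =19230701255/36984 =519973.54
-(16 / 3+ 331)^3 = -1027243729 / 27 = -38046064.04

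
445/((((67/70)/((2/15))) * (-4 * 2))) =-3115/402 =-7.75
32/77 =0.42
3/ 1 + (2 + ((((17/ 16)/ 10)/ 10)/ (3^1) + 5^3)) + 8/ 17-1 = 10565089/ 81600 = 129.47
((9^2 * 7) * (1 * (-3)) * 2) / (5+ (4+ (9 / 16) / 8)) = -16128 / 43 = -375.07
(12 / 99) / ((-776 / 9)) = -0.00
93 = 93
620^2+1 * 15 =384415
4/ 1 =4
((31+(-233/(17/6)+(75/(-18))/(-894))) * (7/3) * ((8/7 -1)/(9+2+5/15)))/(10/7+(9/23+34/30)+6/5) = -752130659/2073128784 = -0.36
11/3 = 3.67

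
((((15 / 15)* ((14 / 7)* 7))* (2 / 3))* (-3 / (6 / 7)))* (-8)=784 / 3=261.33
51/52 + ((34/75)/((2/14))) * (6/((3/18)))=149787/1300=115.22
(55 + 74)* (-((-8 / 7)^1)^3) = 66048 / 343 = 192.56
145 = 145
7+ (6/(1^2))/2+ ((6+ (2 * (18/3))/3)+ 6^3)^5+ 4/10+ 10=589579257396.40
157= 157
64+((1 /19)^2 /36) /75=62380801 /974700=64.00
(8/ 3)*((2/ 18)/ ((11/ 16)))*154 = 1792/ 27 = 66.37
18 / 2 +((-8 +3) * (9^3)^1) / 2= -3627 / 2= -1813.50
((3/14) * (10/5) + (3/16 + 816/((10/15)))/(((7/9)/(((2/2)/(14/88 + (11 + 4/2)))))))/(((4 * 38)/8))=648687/102676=6.32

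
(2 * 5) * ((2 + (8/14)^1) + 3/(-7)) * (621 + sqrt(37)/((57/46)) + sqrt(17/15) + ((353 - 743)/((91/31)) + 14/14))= 10 * sqrt(255)/7 + 2300 * sqrt(37)/133 + 513600/49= 10609.64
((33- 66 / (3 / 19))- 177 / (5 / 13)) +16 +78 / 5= -4068 / 5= -813.60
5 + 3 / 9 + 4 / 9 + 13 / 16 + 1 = 1093 / 144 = 7.59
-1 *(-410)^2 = -168100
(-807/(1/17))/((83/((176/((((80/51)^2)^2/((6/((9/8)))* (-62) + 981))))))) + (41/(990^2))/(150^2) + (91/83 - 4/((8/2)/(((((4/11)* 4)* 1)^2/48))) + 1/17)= -3124738.28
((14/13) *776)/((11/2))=21728/143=151.94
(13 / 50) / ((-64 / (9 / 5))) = -117 / 16000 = -0.01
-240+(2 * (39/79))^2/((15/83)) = -7320876/31205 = -234.61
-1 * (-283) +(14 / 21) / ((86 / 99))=12202 / 43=283.77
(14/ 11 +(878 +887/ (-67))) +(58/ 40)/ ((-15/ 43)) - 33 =183264761/ 221100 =828.88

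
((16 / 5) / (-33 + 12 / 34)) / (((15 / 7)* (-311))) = 1904 / 12945375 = 0.00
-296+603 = 307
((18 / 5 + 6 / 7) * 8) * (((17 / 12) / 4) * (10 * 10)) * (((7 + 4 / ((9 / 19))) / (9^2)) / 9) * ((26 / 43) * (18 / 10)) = 6389552 / 219429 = 29.12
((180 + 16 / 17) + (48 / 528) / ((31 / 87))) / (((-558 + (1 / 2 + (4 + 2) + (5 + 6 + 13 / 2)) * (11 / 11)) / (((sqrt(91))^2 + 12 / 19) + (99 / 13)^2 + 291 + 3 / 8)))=-11899320977875 / 79519721424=-149.64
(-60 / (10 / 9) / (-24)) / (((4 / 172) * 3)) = 129 / 4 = 32.25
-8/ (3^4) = -8/ 81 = -0.10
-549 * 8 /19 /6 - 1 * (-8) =-580 /19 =-30.53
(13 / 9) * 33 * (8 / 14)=572 / 21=27.24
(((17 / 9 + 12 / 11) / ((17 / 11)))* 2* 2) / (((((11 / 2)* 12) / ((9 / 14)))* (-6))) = -295 / 23562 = -0.01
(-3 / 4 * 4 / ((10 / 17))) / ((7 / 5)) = -3.64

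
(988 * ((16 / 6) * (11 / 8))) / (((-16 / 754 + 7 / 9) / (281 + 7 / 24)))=6915110059 / 5134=1346924.44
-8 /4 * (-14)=28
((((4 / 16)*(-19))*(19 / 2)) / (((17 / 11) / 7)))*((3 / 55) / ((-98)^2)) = -1083 / 932960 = -0.00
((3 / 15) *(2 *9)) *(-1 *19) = -68.40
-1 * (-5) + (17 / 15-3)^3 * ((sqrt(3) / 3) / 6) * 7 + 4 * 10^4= 40005-76832 * sqrt(3) / 30375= 40000.62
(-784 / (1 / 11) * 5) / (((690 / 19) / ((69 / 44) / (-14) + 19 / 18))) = -695723 / 621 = -1120.33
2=2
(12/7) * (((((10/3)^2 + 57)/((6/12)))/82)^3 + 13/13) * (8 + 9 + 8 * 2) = 1763707352/5582601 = 315.93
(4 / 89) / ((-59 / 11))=-44 / 5251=-0.01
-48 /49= -0.98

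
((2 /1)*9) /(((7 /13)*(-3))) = -78 /7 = -11.14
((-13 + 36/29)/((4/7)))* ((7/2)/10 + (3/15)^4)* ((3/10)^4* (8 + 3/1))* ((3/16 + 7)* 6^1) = -27.80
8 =8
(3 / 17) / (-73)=-3 / 1241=-0.00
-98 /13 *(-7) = 686 /13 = 52.77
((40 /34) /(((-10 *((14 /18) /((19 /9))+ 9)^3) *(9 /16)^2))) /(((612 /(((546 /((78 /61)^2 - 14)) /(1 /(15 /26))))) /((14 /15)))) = 20009513776 /1138928272438815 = 0.00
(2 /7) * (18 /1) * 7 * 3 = 108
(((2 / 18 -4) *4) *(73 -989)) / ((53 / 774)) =11028640 / 53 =208087.55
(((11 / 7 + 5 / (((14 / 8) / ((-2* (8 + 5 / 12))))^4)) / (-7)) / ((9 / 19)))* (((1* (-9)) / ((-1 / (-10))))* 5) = 7908880808350 / 1361367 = 5809514.12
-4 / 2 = -2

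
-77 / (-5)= 77 / 5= 15.40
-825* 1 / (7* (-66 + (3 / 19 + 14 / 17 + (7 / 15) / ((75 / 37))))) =1.82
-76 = -76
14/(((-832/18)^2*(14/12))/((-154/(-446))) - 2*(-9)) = 18711/9671929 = 0.00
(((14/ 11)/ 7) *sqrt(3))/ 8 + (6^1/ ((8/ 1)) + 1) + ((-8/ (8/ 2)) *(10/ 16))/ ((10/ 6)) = sqrt(3)/ 44 + 1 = 1.04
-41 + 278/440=-8881/220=-40.37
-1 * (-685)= 685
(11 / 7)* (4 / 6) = 22 / 21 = 1.05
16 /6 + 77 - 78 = 5 /3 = 1.67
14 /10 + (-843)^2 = 3553252 /5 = 710650.40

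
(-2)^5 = -32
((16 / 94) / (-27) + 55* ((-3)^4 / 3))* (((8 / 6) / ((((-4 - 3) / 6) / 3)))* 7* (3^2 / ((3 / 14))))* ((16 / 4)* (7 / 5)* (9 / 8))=-2216121432 / 235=-9430303.97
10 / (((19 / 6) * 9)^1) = 20 / 57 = 0.35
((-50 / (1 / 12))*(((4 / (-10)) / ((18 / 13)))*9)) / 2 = 780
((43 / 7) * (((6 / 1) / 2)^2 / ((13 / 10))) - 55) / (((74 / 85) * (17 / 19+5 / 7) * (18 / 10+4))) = -9165125 / 5970172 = -1.54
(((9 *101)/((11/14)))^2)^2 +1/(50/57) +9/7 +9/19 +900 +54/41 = 7151105378546641012461/3991868650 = 1791418006338.12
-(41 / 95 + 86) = -8211 / 95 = -86.43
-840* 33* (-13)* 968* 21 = 7325398080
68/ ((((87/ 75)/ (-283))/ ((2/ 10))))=-96220/ 29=-3317.93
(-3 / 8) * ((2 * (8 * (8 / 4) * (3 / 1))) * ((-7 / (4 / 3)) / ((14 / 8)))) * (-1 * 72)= -7776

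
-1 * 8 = -8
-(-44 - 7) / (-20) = -51 / 20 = -2.55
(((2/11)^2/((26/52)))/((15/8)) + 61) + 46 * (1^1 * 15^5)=63400329529/1815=34931311.04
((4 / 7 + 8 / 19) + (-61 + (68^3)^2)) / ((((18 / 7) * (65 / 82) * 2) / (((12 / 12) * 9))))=539124382421451 / 2470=218268980737.43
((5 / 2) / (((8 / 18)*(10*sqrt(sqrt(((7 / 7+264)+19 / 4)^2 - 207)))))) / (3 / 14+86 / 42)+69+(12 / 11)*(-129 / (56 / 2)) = 27*1160929^(3 / 4) / 63021860+4926 / 77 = 63.99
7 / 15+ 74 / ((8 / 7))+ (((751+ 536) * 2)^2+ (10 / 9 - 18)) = 1192594379 / 180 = 6625524.33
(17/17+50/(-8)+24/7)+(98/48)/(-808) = -247591/135744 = -1.82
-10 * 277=-2770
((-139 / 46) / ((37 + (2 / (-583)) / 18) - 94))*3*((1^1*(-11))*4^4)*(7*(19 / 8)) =-6402085074 / 859855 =-7445.54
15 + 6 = 21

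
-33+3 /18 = -197 /6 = -32.83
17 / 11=1.55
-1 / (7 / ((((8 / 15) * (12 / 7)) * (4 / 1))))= -128 / 245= -0.52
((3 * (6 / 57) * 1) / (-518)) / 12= -1 / 19684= -0.00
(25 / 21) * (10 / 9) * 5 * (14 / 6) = 15.43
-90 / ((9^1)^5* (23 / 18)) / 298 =-10 / 2498283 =-0.00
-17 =-17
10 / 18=5 / 9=0.56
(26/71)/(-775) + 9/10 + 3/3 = 209043/110050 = 1.90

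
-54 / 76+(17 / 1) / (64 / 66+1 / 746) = 15257793 / 908390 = 16.80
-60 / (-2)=30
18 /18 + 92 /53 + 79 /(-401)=2.54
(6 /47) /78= 1 /611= 0.00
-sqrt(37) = -6.08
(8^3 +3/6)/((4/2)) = 1025/4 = 256.25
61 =61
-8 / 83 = -0.10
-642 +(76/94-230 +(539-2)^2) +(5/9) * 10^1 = 121613923/423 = 287503.36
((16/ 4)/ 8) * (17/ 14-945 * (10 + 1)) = -145513/ 28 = -5196.89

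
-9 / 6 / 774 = -1 / 516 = -0.00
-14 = -14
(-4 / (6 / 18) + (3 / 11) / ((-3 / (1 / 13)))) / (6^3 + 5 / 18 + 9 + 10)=-30906 / 605605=-0.05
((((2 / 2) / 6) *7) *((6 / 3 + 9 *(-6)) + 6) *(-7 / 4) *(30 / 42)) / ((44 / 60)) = 4025 / 44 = 91.48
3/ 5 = 0.60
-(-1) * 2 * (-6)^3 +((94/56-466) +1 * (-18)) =-25601/28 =-914.32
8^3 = 512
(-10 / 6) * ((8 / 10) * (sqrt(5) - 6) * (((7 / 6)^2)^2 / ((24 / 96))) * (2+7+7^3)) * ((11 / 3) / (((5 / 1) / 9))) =18593344 / 135 - 9296672 * sqrt(5) / 405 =86400.10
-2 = -2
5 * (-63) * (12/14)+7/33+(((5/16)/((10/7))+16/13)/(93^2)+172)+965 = 11440791779/13192608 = 867.21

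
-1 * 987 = -987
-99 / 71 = -1.39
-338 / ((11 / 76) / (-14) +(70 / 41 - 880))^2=-643232041088 / 1468046198338281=-0.00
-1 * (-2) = 2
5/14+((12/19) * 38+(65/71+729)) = 749747/994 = 754.27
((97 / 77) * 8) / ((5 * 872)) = 0.00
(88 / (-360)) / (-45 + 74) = -11 / 1305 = -0.01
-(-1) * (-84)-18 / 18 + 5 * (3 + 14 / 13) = -840 / 13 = -64.62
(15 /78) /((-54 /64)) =-80 /351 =-0.23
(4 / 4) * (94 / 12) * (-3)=-23.50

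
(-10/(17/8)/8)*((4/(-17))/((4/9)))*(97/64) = 4365/9248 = 0.47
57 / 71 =0.80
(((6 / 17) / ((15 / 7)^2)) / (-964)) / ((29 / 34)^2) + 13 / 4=197607311 / 60804300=3.25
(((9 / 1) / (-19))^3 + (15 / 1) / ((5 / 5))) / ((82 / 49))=2502822 / 281219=8.90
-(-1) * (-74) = -74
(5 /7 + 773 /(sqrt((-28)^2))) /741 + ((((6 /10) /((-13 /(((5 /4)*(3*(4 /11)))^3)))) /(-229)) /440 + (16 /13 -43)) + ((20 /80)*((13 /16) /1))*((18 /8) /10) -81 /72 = -42.81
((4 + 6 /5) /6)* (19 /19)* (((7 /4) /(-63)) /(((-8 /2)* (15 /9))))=13 /3600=0.00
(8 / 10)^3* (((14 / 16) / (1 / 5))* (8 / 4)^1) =112 / 25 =4.48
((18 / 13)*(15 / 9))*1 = 30 / 13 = 2.31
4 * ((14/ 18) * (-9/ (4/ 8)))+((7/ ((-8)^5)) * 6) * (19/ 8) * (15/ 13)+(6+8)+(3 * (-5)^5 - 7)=-16057898849/ 1703936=-9424.00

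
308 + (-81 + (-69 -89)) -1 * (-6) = 75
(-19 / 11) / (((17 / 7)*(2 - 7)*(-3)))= -133 / 2805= -0.05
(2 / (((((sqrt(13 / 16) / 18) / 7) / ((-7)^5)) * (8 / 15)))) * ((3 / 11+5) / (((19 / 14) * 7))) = -3684766680 * sqrt(13) / 2717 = -4889810.53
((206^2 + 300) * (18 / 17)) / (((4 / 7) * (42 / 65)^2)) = 189663.45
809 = 809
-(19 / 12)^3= -6859 / 1728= -3.97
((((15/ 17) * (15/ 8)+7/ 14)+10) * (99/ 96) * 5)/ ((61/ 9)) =2454705/ 265472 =9.25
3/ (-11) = -3/ 11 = -0.27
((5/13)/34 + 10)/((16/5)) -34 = -218323/7072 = -30.87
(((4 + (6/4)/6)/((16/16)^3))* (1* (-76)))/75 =-323/75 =-4.31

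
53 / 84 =0.63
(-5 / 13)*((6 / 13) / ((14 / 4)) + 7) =-3245 / 1183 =-2.74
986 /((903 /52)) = 51272 /903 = 56.78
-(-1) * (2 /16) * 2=1 /4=0.25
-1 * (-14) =14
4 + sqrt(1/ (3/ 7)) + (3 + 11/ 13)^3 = sqrt(21)/ 3 + 133788/ 2197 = 62.42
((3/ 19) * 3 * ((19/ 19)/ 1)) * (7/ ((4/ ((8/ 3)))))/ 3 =14/ 19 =0.74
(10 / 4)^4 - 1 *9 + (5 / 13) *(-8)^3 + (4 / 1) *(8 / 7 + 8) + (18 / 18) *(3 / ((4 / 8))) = -180965 / 1456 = -124.29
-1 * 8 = -8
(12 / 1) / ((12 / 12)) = 12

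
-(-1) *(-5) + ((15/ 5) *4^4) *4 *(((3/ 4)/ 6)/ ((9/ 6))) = 251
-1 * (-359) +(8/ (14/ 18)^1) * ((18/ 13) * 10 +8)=53117/ 91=583.70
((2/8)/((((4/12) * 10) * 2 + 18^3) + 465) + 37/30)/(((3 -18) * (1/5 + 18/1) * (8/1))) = -1399459/2478097440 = -0.00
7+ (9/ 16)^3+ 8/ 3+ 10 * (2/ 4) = 14.84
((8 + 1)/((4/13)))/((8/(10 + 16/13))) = 657/16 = 41.06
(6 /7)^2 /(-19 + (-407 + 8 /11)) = -198 /114611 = -0.00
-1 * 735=-735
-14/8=-1.75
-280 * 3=-840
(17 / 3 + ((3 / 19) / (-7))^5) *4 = 22.67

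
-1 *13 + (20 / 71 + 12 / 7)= -11.00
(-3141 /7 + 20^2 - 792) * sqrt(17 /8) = -5885 * sqrt(34) /28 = -1225.54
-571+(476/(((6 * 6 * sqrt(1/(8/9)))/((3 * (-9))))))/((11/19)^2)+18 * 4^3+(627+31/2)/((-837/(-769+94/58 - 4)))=28475338/24273 - 85918 * sqrt(2)/121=168.94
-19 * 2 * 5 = -190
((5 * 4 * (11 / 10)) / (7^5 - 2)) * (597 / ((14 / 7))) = 6567 / 16805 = 0.39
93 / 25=3.72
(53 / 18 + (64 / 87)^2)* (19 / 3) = 1002535 / 45414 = 22.08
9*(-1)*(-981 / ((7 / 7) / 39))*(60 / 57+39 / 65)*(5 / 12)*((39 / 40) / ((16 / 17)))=11947252707 / 48640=245626.08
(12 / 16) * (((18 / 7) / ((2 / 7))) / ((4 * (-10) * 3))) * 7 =-63 / 160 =-0.39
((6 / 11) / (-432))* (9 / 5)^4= -729 / 55000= -0.01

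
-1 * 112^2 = -12544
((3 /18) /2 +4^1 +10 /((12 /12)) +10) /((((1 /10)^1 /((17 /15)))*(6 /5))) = 24565 /108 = 227.45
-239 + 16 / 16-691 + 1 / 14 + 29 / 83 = -1079009 / 1162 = -928.58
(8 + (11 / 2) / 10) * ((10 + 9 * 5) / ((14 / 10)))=335.89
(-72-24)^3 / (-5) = 884736 / 5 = 176947.20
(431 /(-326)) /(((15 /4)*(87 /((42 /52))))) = -3017 /921765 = -0.00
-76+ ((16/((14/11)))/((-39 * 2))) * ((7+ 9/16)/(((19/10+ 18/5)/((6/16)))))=-110777/1456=-76.08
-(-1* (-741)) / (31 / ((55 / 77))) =-17.07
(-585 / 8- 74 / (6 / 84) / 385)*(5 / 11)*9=-300231 / 968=-310.16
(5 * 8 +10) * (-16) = -800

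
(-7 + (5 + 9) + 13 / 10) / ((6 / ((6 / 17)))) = 83 / 170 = 0.49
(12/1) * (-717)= -8604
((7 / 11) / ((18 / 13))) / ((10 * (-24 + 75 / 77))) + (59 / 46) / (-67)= -10396247 / 491794740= -0.02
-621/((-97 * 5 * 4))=0.32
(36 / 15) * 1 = 12 / 5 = 2.40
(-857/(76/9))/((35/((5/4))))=-7713/2128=-3.62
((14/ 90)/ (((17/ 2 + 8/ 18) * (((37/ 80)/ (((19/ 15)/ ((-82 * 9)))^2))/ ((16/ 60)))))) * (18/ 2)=11552/ 43452379125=0.00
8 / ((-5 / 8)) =-64 / 5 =-12.80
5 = 5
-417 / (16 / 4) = -417 / 4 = -104.25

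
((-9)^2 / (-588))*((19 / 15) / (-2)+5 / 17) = 1557 / 33320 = 0.05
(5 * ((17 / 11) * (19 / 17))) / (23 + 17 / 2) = 190 / 693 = 0.27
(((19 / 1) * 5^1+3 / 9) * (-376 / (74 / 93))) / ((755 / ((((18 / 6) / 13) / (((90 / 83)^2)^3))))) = -5239873363984963 / 618575180625000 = -8.47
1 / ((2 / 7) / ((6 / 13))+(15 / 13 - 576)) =-273 / 156764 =-0.00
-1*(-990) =990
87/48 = 29/16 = 1.81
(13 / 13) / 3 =1 / 3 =0.33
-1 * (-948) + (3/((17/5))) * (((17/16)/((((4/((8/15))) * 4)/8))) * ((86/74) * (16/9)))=315856/333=948.52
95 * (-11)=-1045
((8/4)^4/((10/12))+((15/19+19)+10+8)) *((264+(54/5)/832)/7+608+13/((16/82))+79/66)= 928070021237/22822800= 40664.16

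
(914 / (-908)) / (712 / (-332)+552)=-37931 / 20719652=-0.00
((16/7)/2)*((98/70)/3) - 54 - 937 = -14857/15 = -990.47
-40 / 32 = -5 / 4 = -1.25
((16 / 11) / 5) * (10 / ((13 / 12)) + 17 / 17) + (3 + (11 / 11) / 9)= 39172 / 6435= 6.09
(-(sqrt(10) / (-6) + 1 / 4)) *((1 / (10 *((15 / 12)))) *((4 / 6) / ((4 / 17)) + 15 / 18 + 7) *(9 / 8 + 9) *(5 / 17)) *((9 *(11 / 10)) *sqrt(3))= -2673 *sqrt(3) / 425 + 1782 *sqrt(30) / 425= 12.07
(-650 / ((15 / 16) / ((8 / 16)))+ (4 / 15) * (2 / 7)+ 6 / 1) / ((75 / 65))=-295.18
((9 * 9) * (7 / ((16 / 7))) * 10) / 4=19845 / 32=620.16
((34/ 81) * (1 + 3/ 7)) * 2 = 680/ 567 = 1.20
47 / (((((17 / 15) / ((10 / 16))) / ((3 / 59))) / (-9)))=-95175 / 8024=-11.86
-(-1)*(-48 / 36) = -4 / 3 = -1.33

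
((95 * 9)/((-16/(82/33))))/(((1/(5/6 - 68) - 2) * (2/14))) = 4709055/10208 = 461.31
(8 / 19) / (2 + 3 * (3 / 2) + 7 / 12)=96 / 1615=0.06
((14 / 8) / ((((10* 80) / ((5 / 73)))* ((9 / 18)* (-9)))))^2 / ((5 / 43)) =2107 / 221004288000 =0.00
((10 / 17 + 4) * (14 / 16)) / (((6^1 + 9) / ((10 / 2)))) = 91 / 68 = 1.34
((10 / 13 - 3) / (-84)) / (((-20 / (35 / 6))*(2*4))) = -29 / 29952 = -0.00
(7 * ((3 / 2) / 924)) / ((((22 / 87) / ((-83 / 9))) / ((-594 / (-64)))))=-21663 / 5632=-3.85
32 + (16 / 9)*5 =368 / 9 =40.89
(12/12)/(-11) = -0.09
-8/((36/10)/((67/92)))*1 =-335/207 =-1.62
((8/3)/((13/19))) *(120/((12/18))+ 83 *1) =39976/39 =1025.03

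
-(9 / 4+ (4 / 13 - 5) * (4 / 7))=157 / 364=0.43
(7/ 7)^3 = 1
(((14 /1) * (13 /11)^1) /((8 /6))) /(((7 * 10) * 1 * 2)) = 0.09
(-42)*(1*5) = -210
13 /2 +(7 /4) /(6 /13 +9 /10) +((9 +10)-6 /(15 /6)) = 21581 /885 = 24.39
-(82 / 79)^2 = -6724 / 6241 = -1.08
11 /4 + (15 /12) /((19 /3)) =56 /19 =2.95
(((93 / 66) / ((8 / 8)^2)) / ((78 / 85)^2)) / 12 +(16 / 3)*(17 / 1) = 90.81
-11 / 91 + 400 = 36389 / 91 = 399.88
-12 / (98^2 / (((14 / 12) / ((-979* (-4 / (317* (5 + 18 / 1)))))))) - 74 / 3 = -198813697 / 8059128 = -24.67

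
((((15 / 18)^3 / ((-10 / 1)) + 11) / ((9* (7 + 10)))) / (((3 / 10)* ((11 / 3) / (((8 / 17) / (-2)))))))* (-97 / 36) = 2292595 / 55619784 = 0.04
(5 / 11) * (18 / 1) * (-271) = -24390 / 11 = -2217.27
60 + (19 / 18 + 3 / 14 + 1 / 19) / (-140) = 10053217 / 167580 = 59.99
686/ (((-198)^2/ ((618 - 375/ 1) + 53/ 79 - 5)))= 718585/ 172062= 4.18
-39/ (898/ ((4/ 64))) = -39/ 14368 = -0.00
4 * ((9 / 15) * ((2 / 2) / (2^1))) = 6 / 5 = 1.20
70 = 70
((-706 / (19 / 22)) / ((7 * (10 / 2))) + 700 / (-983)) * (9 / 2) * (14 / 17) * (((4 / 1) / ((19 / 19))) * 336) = -190311883776 / 1587545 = -119878.10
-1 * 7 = -7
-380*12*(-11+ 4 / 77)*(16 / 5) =12301056 / 77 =159753.97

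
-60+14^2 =136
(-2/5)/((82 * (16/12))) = -3/820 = -0.00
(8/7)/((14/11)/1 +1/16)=1408/1645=0.86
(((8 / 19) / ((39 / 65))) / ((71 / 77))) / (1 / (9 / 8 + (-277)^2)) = 58396.04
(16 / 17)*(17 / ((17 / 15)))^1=240 / 17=14.12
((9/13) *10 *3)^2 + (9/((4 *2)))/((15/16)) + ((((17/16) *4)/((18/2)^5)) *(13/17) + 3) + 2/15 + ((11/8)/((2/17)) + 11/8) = 71652328933/159668496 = 448.76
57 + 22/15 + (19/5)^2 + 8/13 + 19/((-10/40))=-2416/975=-2.48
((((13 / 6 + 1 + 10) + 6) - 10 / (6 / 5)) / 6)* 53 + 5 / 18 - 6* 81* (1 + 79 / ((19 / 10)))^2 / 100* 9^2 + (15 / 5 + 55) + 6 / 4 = -713537.02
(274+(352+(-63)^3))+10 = -249411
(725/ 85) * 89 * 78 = 1006590/ 17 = 59211.18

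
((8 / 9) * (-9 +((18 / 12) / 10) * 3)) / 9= -38 / 45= -0.84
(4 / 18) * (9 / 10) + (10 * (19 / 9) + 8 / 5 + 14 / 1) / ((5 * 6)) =1.42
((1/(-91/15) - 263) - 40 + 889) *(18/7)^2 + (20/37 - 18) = 636211754/164983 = 3856.23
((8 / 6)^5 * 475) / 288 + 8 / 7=123896 / 15309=8.09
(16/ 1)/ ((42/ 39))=104/ 7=14.86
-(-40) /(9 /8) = 320 /9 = 35.56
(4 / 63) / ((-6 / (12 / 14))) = -4 / 441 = -0.01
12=12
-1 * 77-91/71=-5558/71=-78.28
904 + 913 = 1817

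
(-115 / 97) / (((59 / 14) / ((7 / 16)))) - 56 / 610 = -3000627 / 13964120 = -0.21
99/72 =11/8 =1.38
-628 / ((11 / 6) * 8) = -471 / 11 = -42.82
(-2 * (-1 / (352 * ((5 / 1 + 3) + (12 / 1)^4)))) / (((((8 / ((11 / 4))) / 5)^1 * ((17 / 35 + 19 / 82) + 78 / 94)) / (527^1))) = 177717575 / 1108309768192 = 0.00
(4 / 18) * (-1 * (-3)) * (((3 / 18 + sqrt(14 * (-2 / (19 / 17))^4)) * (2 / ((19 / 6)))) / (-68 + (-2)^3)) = -2312 * sqrt(14) / 130321- 1 / 1083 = -0.07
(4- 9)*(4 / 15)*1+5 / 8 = -17 / 24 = -0.71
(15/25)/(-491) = -0.00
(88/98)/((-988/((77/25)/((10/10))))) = -121/43225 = -0.00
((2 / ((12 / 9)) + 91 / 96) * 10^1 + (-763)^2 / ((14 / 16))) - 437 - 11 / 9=95748805 / 144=664922.26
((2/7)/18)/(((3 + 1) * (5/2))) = 1/630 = 0.00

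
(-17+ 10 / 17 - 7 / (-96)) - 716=-732.34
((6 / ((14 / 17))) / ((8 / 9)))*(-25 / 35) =-2295 / 392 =-5.85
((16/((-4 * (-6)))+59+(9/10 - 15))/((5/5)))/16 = 2.85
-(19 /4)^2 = -22.56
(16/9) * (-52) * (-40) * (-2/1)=-7395.56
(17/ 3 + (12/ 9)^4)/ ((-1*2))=-715/ 162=-4.41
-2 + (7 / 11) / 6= -125 / 66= -1.89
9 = 9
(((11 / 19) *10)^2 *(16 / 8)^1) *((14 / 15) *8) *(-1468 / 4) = -198943360 / 1083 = -183696.55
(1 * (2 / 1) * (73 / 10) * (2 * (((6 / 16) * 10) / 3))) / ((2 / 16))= 292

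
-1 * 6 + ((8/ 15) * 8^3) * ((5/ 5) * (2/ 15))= 6842/ 225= 30.41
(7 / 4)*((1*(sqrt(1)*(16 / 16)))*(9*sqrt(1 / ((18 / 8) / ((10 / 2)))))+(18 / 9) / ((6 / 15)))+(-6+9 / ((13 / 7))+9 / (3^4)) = 3607 / 468+21*sqrt(5) / 2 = 31.19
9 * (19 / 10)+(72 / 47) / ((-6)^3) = 24101 / 1410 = 17.09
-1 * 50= -50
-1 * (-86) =86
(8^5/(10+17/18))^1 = 589824/197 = 2994.03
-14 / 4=-7 / 2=-3.50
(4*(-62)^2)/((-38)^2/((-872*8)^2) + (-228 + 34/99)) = -18519596384256/274200517733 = -67.54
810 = 810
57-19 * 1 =38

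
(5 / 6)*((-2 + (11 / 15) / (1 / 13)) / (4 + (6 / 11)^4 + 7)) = 1654433 / 2922246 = 0.57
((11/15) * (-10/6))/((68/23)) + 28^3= 13434371/612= 21951.59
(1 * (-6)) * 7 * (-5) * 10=2100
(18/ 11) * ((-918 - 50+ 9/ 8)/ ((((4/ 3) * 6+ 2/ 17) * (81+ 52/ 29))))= -2.35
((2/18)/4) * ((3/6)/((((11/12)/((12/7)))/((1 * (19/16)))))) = 19/616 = 0.03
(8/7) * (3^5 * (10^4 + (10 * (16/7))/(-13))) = 1768728960/637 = 2776654.57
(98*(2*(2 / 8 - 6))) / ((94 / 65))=-73255 / 94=-779.31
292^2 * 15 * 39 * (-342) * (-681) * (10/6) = 19361702224800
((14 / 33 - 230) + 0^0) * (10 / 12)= -37715 / 198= -190.48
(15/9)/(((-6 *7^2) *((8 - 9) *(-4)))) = -5/3528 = -0.00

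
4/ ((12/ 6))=2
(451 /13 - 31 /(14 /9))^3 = 19400056703 /6028568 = 3218.02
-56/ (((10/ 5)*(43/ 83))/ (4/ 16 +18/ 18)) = -67.56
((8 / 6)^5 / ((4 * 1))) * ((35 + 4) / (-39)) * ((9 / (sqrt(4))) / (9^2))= -128 / 2187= -0.06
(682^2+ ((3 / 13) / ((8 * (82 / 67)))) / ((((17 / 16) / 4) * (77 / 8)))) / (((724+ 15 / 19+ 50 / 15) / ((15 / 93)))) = 103.03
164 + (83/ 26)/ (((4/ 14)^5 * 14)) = 472179/ 1664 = 283.76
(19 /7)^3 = 6859 /343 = 20.00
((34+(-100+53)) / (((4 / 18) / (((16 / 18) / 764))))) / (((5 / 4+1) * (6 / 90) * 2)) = -130 / 573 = -0.23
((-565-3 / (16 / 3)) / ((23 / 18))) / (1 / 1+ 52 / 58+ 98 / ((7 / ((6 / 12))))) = -787263 / 15824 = -49.75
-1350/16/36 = -75/32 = -2.34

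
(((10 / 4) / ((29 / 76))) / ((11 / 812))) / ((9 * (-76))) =-70 / 99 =-0.71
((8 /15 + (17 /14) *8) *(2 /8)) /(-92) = -269 /9660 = -0.03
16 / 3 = 5.33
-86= -86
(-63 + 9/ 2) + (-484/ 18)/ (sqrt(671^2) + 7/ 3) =-88688/ 1515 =-58.54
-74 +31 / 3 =-191 / 3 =-63.67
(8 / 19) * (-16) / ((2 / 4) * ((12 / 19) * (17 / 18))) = -384 / 17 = -22.59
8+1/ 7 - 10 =-13/ 7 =-1.86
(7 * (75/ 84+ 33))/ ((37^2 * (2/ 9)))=0.78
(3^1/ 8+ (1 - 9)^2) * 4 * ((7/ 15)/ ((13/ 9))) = 2163/ 26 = 83.19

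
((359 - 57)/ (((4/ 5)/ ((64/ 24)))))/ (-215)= -604/ 129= -4.68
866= 866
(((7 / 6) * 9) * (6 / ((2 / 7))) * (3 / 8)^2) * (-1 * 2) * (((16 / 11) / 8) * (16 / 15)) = -1323 / 110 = -12.03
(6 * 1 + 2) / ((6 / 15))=20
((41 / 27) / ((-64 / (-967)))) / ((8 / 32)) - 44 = 20639 / 432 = 47.78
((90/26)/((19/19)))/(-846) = -5/1222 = -0.00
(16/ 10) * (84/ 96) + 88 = 447/ 5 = 89.40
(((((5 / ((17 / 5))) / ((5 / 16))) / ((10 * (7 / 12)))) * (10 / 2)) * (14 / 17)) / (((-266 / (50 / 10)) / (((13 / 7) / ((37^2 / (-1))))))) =31200 / 368341771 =0.00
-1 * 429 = -429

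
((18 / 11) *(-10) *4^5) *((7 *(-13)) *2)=33546240 / 11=3049658.18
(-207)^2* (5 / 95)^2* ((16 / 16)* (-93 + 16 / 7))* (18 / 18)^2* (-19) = 27209115 / 133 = 204579.81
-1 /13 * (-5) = 5 /13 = 0.38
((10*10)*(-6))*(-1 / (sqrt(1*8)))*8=1200*sqrt(2)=1697.06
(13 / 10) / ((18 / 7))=91 / 180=0.51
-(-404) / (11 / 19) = 7676 / 11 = 697.82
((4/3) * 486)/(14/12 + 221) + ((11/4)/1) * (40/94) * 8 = 769256/62651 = 12.28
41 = 41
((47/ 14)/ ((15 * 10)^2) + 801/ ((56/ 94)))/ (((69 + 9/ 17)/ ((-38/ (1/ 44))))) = -1504797815741/ 46541250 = -32332.56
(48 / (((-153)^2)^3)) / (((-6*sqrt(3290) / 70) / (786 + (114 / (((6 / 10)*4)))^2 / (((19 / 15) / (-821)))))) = 1299218*sqrt(3290) / 66989067658407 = 0.00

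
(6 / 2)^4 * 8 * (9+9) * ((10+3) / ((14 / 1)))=75816 / 7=10830.86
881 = 881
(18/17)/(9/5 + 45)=0.02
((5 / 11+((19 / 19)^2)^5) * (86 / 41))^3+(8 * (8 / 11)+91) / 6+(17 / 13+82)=304919461257 / 2385080126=127.84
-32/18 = -16/9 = -1.78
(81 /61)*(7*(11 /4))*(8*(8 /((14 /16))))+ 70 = 1939.64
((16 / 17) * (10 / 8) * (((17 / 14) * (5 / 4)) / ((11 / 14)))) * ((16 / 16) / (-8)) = -25 / 88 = -0.28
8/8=1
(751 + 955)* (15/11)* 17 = 435030/11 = 39548.18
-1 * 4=-4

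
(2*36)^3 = 373248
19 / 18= 1.06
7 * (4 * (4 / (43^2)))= 0.06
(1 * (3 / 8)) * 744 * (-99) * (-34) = 939114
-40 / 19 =-2.11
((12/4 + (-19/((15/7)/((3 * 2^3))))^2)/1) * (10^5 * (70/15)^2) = 887622064000/9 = 98624673777.78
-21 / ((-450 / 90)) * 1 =21 / 5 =4.20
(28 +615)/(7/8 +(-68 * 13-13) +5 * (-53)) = -5144/9289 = -0.55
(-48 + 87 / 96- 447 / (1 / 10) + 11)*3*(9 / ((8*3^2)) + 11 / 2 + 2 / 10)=-78743.99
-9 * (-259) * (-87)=-202797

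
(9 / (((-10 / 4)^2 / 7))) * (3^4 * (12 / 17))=244944 / 425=576.34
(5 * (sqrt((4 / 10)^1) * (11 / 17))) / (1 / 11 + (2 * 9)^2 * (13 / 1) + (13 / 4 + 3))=0.00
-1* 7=-7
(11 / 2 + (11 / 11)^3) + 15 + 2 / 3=133 / 6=22.17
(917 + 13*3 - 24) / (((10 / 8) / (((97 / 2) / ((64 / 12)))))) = 67803 / 10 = 6780.30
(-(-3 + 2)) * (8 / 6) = 4 / 3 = 1.33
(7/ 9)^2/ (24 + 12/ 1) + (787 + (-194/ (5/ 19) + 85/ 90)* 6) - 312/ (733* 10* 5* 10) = -969996188023/ 267178500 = -3630.52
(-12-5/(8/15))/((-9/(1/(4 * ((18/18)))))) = 19/32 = 0.59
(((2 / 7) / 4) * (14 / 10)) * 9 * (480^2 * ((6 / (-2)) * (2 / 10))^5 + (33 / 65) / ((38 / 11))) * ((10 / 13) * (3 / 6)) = -9956681973 / 1605500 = -6201.61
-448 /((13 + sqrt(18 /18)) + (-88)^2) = -224 /3879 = -0.06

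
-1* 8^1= -8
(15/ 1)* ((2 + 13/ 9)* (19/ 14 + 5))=13795/ 42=328.45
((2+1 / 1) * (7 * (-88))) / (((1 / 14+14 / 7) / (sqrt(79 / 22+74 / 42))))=-56 * sqrt(1142526) / 29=-2064.06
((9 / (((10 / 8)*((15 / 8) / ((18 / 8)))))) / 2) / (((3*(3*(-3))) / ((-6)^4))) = -5184 / 25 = -207.36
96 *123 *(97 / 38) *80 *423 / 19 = 19379761920 / 361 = 53683551.02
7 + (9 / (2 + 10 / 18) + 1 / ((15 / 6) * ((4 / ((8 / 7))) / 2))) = 8654 / 805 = 10.75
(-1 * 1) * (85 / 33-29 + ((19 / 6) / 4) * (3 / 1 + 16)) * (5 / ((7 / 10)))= 75125 / 924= 81.30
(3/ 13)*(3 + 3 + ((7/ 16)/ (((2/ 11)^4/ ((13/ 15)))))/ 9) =1539691/ 149760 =10.28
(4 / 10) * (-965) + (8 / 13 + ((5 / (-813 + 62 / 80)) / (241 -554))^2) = -518082698548417490 / 1344326363500237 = -385.38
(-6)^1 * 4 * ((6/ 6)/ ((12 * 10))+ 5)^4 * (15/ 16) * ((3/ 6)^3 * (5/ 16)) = -130466162401/ 235929600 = -552.99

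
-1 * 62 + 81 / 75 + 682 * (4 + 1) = 83727 / 25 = 3349.08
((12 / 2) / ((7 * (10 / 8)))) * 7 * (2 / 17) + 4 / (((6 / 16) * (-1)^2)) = 2864 / 255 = 11.23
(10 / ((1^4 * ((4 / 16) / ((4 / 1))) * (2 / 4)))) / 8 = 40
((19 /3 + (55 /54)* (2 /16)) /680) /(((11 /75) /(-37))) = -516335 /215424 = -2.40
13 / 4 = 3.25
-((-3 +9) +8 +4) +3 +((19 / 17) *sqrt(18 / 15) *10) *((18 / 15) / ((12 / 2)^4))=-14.99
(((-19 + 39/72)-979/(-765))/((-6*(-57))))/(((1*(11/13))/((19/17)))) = -1366729/20599920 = -0.07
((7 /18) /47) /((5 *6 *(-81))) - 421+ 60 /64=-3454224373 /8223120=-420.06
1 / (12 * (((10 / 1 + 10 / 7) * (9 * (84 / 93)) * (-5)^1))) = -31 / 172800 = -0.00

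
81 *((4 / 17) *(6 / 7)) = 1944 / 119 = 16.34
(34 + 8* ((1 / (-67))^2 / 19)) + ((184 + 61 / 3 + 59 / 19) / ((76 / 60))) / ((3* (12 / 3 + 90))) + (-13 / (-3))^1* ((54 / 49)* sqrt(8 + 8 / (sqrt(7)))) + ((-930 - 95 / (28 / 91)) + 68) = -1038434031095 / 913978356 + 468* sqrt(14* sqrt(7) + 98) / 343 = -1120.31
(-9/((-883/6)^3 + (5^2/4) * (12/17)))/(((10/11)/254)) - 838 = -4458115951814/5319952445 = -838.00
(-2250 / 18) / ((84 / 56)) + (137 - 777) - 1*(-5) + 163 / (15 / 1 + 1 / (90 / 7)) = -2880325 / 4071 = -707.52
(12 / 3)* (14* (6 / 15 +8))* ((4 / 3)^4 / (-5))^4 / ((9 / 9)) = 3367254360064 / 44840334375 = 75.09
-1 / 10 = -0.10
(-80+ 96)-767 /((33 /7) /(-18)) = 32390 /11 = 2944.55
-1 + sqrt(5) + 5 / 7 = -2 / 7 + sqrt(5) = 1.95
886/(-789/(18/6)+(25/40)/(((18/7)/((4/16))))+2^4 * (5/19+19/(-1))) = -9696384/6158503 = -1.57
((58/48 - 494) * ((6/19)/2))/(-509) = 11827/77368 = 0.15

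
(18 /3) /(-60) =-1 /10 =-0.10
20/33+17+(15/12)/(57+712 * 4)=1350277/76692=17.61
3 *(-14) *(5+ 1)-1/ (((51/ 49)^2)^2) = -1710595453/ 6765201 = -252.85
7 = 7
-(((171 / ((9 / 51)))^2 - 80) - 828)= -938053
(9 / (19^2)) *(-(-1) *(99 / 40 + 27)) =0.73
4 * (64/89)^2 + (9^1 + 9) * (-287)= -40903502/7921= -5163.93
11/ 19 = 0.58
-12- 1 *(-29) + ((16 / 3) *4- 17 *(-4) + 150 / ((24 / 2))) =118.83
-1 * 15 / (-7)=15 / 7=2.14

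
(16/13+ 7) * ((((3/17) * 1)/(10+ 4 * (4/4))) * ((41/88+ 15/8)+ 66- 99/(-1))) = 2363523/136136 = 17.36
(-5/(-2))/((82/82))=5/2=2.50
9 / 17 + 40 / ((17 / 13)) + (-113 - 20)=-1732 / 17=-101.88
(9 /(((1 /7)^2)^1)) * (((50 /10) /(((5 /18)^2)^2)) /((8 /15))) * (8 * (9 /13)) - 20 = 1249942732 /325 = 3845977.64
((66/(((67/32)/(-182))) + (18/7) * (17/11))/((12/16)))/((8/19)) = -18154.82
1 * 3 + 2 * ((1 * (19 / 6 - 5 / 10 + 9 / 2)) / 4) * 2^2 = 52 / 3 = 17.33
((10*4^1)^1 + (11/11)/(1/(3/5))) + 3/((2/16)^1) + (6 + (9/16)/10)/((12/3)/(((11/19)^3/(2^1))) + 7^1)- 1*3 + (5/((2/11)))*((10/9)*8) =28299956707/92432160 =306.17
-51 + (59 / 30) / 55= -84091 / 1650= -50.96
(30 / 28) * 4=30 / 7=4.29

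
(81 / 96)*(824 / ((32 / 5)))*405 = 43996.29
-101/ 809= -0.12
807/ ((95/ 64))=51648/ 95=543.66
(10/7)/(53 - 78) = -2/35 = -0.06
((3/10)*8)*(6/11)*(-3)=-216/55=-3.93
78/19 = 4.11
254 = 254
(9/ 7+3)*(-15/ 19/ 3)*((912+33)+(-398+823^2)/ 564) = -30247775/ 12502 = -2419.43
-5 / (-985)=1 / 197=0.01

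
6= 6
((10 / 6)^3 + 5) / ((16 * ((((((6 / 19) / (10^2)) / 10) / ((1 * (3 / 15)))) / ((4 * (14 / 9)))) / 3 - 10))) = -1729000 / 28727757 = -0.06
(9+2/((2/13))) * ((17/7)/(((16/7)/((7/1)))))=1309/8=163.62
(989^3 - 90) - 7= 967361572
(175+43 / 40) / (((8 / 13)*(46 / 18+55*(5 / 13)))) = 10712403 / 887680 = 12.07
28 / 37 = 0.76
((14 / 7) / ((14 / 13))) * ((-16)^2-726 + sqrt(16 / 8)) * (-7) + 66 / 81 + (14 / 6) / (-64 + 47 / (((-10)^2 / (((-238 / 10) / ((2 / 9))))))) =6092.41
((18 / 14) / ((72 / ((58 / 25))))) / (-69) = -29 / 48300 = -0.00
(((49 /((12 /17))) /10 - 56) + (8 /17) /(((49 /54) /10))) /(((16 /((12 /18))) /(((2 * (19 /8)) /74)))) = -83323949 /710115840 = -0.12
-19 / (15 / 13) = -247 / 15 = -16.47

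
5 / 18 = 0.28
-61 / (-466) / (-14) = -61 / 6524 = -0.01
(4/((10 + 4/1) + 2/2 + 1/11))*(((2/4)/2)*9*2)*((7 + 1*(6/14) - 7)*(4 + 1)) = 1485/581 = 2.56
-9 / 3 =-3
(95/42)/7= 95/294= 0.32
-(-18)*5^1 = 90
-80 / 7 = -11.43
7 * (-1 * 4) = -28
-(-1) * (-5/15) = -1/3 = -0.33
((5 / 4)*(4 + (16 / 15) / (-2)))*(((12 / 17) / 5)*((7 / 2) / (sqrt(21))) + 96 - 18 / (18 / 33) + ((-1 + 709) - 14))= 26*sqrt(21) / 255 + 9841 / 3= 3280.80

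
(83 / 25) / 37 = 83 / 925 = 0.09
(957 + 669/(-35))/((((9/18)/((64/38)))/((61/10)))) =64076352/3325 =19271.08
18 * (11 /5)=198 /5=39.60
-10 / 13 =-0.77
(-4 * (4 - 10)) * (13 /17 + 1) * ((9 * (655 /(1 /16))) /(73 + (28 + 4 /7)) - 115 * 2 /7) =356652000 /9401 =37937.67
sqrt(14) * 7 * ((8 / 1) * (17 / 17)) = 209.53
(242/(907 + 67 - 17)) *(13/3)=286/261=1.10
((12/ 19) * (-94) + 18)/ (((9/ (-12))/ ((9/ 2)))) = 4716/ 19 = 248.21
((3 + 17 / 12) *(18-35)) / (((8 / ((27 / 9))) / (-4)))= 901 / 8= 112.62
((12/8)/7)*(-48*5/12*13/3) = -130/7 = -18.57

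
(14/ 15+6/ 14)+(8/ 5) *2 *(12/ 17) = 6463/ 1785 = 3.62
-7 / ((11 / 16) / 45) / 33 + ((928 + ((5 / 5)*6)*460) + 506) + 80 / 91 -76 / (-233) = 10727442458 / 2565563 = 4181.32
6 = 6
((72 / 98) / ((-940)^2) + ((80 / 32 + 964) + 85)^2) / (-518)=-2134.46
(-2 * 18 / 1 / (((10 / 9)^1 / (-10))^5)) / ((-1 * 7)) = -2125764 / 7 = -303680.57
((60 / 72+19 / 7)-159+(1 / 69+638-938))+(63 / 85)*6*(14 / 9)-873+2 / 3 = -108455287 / 82110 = -1320.85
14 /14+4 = 5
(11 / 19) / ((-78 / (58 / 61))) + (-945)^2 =40365622706 / 45201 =893024.99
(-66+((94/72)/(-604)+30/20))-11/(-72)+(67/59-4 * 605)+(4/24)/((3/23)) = -353785087/142544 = -2481.94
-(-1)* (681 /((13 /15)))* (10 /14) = 51075 /91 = 561.26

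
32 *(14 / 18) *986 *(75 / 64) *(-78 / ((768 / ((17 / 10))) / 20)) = -19066775 / 192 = -99306.12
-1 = -1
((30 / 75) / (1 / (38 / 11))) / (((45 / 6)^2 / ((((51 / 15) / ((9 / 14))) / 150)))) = 36176 / 41765625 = 0.00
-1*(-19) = 19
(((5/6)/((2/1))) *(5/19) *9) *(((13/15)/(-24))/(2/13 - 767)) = 845/18183456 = 0.00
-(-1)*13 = 13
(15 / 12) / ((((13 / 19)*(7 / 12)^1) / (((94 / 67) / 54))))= 4465 / 54873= 0.08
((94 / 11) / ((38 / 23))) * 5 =5405 / 209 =25.86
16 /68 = 4 /17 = 0.24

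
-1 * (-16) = 16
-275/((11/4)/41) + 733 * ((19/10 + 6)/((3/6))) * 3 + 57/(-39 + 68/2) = 153164/5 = 30632.80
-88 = -88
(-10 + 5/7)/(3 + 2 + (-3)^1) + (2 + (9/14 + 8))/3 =-23/21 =-1.10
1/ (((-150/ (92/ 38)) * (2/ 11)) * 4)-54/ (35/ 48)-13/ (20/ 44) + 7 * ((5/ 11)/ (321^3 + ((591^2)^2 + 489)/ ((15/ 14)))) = -10265768545655782301/ 99978914566561800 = -102.68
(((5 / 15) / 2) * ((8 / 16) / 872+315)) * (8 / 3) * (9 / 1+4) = 7141693 / 3924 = 1820.00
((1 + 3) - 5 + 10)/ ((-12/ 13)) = -39/ 4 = -9.75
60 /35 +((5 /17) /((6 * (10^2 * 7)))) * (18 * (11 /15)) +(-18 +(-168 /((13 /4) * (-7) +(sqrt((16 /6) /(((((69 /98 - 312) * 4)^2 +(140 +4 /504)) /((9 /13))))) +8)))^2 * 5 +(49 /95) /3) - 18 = 614.62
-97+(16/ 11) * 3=-92.64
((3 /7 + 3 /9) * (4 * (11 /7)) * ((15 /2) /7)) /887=1760 /304241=0.01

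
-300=-300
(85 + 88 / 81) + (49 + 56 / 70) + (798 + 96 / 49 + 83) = 20218991 / 19845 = 1018.85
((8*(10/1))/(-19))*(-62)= 4960/19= 261.05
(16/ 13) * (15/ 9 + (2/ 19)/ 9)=4592/ 2223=2.07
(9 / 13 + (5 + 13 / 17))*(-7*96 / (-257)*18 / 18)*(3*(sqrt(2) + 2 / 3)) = 1917888 / 56797 + 2876832*sqrt(2) / 56797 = 105.40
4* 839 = 3356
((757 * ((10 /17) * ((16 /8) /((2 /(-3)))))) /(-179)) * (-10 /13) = -227100 /39559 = -5.74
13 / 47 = 0.28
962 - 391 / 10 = 9229 / 10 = 922.90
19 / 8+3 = 43 / 8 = 5.38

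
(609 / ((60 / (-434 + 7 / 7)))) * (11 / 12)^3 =-116993569 / 34560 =-3385.23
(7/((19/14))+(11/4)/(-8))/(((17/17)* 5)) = 2927/3040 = 0.96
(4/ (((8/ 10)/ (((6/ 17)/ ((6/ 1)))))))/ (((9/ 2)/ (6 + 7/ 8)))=275/ 612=0.45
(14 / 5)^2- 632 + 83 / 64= -622.86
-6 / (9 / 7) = -14 / 3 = -4.67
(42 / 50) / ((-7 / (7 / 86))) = -21 / 2150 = -0.01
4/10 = 2/5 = 0.40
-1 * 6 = -6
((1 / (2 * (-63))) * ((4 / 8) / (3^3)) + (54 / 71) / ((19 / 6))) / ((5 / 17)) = 37453499 / 45892980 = 0.82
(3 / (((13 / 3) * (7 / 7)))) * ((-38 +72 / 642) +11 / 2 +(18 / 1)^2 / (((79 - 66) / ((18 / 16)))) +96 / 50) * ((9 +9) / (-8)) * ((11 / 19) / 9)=4181859 / 17178850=0.24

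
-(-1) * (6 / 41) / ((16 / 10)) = 15 / 164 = 0.09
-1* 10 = -10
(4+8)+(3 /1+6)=21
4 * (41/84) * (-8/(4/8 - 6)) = 656/231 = 2.84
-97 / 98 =-0.99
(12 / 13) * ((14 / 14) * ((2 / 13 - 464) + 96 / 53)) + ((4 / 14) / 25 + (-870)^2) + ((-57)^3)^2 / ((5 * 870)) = 785558008333429 / 90913550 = 8640714.26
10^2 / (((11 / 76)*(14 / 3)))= 11400 / 77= 148.05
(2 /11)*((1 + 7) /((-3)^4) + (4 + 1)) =826 /891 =0.93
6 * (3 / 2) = 9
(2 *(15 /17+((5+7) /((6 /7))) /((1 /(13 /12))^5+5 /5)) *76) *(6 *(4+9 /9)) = 89074683408 /2108425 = 42247.02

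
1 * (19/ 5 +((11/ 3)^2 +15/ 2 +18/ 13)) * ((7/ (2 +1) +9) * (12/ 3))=2078828/ 1755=1184.52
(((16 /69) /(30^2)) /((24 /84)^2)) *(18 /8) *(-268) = -3283 /1725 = -1.90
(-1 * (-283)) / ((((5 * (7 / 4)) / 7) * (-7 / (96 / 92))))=-27168 / 805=-33.75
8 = 8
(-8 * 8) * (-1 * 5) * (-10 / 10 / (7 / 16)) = -5120 / 7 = -731.43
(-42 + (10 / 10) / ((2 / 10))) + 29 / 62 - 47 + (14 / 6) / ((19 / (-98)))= -337735 / 3534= -95.57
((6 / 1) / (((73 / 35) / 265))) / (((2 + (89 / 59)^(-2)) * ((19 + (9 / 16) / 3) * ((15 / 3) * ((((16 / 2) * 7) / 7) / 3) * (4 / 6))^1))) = 88160730 / 48116417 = 1.83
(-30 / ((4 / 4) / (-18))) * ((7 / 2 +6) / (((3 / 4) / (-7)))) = -47880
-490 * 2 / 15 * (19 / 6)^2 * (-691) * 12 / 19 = 2573284 / 9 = 285920.44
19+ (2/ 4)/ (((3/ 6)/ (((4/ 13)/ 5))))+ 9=1824/ 65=28.06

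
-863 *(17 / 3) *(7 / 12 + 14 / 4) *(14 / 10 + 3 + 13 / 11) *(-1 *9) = 220695853 / 220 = 1003162.97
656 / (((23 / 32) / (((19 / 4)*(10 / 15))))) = 2890.20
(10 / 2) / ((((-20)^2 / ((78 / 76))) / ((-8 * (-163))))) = 6357 / 380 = 16.73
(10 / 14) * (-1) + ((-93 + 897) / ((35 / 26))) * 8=167207 / 35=4777.34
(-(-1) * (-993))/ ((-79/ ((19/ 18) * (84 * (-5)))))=-440230/ 79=-5572.53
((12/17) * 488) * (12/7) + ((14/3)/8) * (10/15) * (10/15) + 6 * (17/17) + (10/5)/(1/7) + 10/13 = 25543811/41769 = 611.55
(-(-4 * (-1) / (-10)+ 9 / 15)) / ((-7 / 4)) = 4 / 35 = 0.11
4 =4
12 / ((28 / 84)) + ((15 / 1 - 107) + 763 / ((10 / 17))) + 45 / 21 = 87027 / 70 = 1243.24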